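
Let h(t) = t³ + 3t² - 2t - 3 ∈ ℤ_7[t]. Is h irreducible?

Check for roots in ℤ_7: h(0) = 4; h(1) = 6; h(2) = 6; h(3) = 3; h(4) = 3; h(5) = 5; h(6) = 1.
No roots. A degree-3 polynomial over a field with no linear factor is irreducible.

Yes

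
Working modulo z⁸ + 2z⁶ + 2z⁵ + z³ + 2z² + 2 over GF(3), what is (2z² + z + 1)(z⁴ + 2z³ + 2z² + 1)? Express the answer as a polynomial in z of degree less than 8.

Multiply in GF(3)[z]: (2z² + z + 1)·(z⁴ + 2z³ + 2z² + 1) = 2z⁶ + 2z⁵ + z⁴ + z³ + z² + z + 1.
Reduced: 2z⁶ + 2z⁵ + z⁴ + z³ + z² + z + 1.

2z^6 + 2z^5 + z^4 + z^3 + z^2 + z + 1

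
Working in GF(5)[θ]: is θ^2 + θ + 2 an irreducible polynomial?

Write f(θ) = θ^2 + θ + 2.
Check for roots in GF(5): f(0) = 2; f(1) = 4; f(2) = 3; f(3) = 4; f(4) = 2.
No roots. A degree-2 polynomial over a field with no linear factor is irreducible.

Yes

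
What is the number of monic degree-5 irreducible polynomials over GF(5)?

624

Gauss's count: N_{5}(5) = (1/5) Σ_{d|5} μ(5/d)·5^d.
Divisors of 5: 1, 5; μ(5/d) for each: -1, 1.
Σ = − 5^1 + 5^5 = 3120.
N = 3120/5 = 624.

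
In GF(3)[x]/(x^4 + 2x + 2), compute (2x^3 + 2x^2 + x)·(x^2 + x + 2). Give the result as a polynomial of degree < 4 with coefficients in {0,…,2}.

Multiply in GF(3)[x]: (2x^3 + 2x^2 + x)·(x^2 + x + 2) = 2x^5 + x^4 + x^3 + 2x^2 + 2x.
Reduce using x^4 ≡ x + 1 (mod x^4 + 2x + 2).
Reduced: x^3 + x^2 + 2x + 1.

x^3 + x^2 + 2x + 1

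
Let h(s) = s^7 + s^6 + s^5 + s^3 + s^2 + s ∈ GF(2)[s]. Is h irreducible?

Check for roots in GF(2): h(0) = 0 → root; h(1) = 0 → root.
h(0) = 0, so (s) divides h(s); h is reducible.

No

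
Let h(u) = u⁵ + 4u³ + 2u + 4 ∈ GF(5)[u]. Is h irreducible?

Yes

Check for roots in GF(5): h(0) = 4; h(1) = 1; h(2) = 2; h(3) = 1; h(4) = 2.
No roots, so no linear factors.
Degree-2 irreducible divisors: test the 10 monic irreducibles of degree 2 over GF(5).
None of them divide h (all give nonzero remainder).
No irreducible factor of degree ≤ 2 exists, so h is irreducible over GF(5).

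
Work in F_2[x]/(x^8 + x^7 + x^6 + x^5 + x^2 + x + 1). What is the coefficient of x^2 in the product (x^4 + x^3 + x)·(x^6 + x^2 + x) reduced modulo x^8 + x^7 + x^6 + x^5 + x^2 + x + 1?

1

Multiply in F_2[x]: (x^4 + x^3 + x)·(x^6 + x^2 + x) = x^10 + x^9 + x^7 + x^6 + x^4 + x^3 + x^2.
Reduce using x^8 ≡ x^7 + x^6 + x^5 + x^2 + x + 1 (mod x^8 + x^7 + x^6 + x^5 + x^2 + x + 1).
Reduced: x^7 + x^5 + x^2 + x + 1.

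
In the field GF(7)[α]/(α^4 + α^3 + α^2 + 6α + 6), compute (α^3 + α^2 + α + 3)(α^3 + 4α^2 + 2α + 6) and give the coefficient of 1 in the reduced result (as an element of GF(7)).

6

Multiply in GF(7)[α]: (α^3 + α^2 + α + 3)·(α^3 + 4α^2 + 2α + 6) = α^6 + 5α^5 + α^3 + 6α^2 + 5α + 4.
Reduce using α^4 ≡ 6α^3 + 6α^2 + α + 1 (mod α^4 + α^3 + α^2 + 6α + 6).
Reduced: 3α^3 + 2α^2 + 4α + 6.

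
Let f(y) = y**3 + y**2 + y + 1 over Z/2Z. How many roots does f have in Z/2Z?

Evaluate at each of the 2 elements of Z/2Z:
f(0) = 1; f(1) = 0 → root.
Roots: {1}.

1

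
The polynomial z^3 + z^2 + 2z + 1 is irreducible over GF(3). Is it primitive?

Yes

Write f(z) = z^3 + z^2 + 2z + 1.
|GF(3^3)^×| = 3^3 − 1 = 26. Prime factorization: 26 = 2·13.
f is primitive ⇔ z has order 26 in GF(3)[z]/(f), i.e. z^(26/q) ≠ 1 for each prime q | 26.
z^(13) mod f = 2.
z^(2) mod f = z^2.
None equal 1, so z has full order 26; f is primitive.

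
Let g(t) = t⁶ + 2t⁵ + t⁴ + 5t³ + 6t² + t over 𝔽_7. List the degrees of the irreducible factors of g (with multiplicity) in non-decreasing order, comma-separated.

Linear factors from roots: (t), (t + 5), (t + 1).
Complete factorization: g(t) = (t)·(t + 1)·(t + 5)^2·(t² + 5t + 2).
Factor degrees with multiplicity: 1 + 1 + 1 + 1 + 2 = 6.

1, 1, 1, 1, 2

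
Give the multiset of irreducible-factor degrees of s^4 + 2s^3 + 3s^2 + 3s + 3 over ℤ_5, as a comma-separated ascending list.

4

Write g(s) = s^4 + 2s^3 + 3s^2 + 3s + 3.
Roots in ℤ_5: g(0) = 3; g(1) = 2; g(2) = 3; g(3) = 4; g(4) = 2.
Complete factorization: g(s) = (s^4 + 2s^3 + 3s^2 + 3s + 3).
Factor degrees with multiplicity: 4 = 4.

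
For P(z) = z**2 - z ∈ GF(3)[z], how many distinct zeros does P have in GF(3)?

2

Evaluate at each of the 3 elements of GF(3):
P(0) = 0 → root; P(1) = 0 → root; P(2) = 2.
Roots: {0, 1}.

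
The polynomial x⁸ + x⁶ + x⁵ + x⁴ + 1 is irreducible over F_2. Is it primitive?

Write f(x) = x⁸ + x⁶ + x⁵ + x⁴ + 1.
|GF(2^8)^×| = 2^8 − 1 = 255. Prime factorization: 255 = 3·5·17.
f is primitive ⇔ x has order 255 in GF(2)[x]/(f), i.e. x^(255/q) ≠ 1 for each prime q | 255.
x^(85) mod f = x⁷ + x⁶ + x⁴ + x³ + x + 1.
x^(51) mod f = x⁶ + x³ + x² + 1.
x^(15) mod f = x⁷ + x⁶ + 1.
None equal 1, so x has full order 255; f is primitive.

Yes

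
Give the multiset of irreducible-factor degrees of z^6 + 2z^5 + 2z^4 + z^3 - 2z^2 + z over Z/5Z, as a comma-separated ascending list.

Write f(z) = z^6 + 2z^5 + 2z^4 + z^3 - 2z^2 + z.
Roots in Z/5Z: f(0) = 0 → root; f(1) = 0 → root; f(2) = 2; f(3) = 4; f(4) = 2.
Linear factors from roots: (z), (z - 1).
Complete factorization: f(z) = (z)·(z - 1)·(z^2 - z + 2)^2.
Factor degrees with multiplicity: 1 + 1 + 2 + 2 = 6.

1, 1, 2, 2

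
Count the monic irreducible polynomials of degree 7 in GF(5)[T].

By the necklace-counting formula, N_5(7) = (1/7) Σ_{d|7} μ(7/d)·5^d.
Divisors of 7: 1, 7; μ(7/d) for each: -1, 1.
Σ = − 5^1 + 5^7 = 78120.
N = 78120/7 = 11160.

11160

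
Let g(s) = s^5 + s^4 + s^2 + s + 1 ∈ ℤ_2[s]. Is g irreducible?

Yes

Check for roots in ℤ_2: g(0) = 1; g(1) = 1.
No roots, so no linear factors.
Monic irreducibles of degree 2 over GF(2): s^2 + s + 1.
None of them divide g (all give nonzero remainder).
No irreducible factor of degree ≤ 2 exists, so g is irreducible over GF(2).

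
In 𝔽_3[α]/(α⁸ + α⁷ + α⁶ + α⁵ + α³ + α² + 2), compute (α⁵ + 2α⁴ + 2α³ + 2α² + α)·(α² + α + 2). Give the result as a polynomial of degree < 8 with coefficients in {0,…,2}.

α^7 + 2α^4 + α^3 + 2α^2 + 2α

Multiply in 𝔽_3[α]: (α⁵ + 2α⁴ + 2α³ + 2α² + α)·(α² + α + 2) = α⁷ + 2α⁴ + α³ + 2α² + 2α.
Reduced: α⁷ + 2α⁴ + α³ + 2α² + 2α.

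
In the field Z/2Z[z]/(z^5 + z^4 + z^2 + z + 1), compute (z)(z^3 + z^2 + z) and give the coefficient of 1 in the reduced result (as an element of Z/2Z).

0

Multiply in Z/2Z[z]: (z)·(z^3 + z^2 + z) = z^4 + z^3 + z^2.
Reduced: z^4 + z^3 + z^2.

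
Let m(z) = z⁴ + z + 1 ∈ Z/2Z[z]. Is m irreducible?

Check for roots in Z/2Z: m(0) = 1; m(1) = 1.
No roots, so no linear factors.
Monic irreducibles of degree 2 over GF(2): z² + z + 1.
None of them divide m (all give nonzero remainder).
No irreducible factor of degree ≤ 2 exists, so m is irreducible over GF(2).

Yes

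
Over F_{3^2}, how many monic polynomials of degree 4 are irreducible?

1620

By the necklace-counting formula, N_9(4) = (1/4) Σ_{d|4} μ(4/d)·9^d.
Divisors of 4: 1, 2, 4; μ(4/d) for each: 0, -1, 1.
Σ = − 9^2 + 9^4 = 6480.
N = 6480/4 = 1620.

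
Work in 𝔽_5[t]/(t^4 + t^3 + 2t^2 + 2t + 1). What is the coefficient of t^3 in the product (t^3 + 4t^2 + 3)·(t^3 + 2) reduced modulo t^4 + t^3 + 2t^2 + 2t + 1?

2

Multiply in 𝔽_5[t]: (t^3 + 4t^2 + 3)·(t^3 + 2) = t^6 + 4t^5 + 3t^2 + 1.
Reduce using t^4 ≡ 4t^3 + 3t^2 + 3t + 4 (mod t^4 + t^3 + 2t^2 + 2t + 1).
Reduced: 2t^3 + t^2 + 2t + 1.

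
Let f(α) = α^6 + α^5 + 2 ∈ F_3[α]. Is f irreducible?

Yes

Check for roots in F_3: f(0) = 2; f(1) = 1; f(2) = 2.
No roots, so no linear factors.
Monic irreducibles of degree 2 over GF(3): α^2 + 1, α^2 + α + 2, α^2 + 2α + 2.
None of them divide f (all give nonzero remainder).
Degree-3 irreducible divisors: test the 8 monic irreducibles of degree 3 over GF(3).
None of them divide f (all give nonzero remainder).
No irreducible factor of degree ≤ 3 exists, so f is irreducible over GF(3).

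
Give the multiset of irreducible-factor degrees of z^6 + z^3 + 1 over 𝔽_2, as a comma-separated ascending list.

Write h(z) = z^6 + z^3 + 1.
Roots in 𝔽_2: h(0) = 1; h(1) = 1.
Complete factorization: h(z) = (z^6 + z^3 + 1).
Factor degrees with multiplicity: 6 = 6.

6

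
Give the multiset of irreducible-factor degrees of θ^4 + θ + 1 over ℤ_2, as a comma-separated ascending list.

Write h(θ) = θ^4 + θ + 1.
Roots in ℤ_2: h(0) = 1; h(1) = 1.
Complete factorization: h(θ) = (θ^4 + θ + 1).
Factor degrees with multiplicity: 4 = 4.

4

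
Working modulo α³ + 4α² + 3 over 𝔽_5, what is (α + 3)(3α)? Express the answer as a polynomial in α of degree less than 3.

Multiply in 𝔽_5[α]: (α + 3)·(3α) = 3α² + 4α.
Reduced: 3α² + 4α.

3α^2 + 4α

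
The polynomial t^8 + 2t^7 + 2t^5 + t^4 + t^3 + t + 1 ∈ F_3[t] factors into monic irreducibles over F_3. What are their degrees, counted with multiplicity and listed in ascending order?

1, 1, 2, 2, 2

Write g(t) = t^8 + 2t^7 + 2t^5 + t^4 + t^3 + t + 1.
Roots in F_3: g(0) = 1; g(1) = 0 → root; g(2) = 0 → root.
Linear factors from roots: (t + 2), (t + 1).
Complete factorization: g(t) = (t + 1)·(t + 2)·(t^2 + 2t + 2)·(t^2 + 1)^2.
Factor degrees with multiplicity: 1 + 1 + 2 + 2 + 2 = 8.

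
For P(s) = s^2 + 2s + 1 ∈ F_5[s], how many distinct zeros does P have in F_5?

1

Evaluate at each of the 5 elements of F_5:
P(0) = 1; P(1) = 4; P(2) = 4; P(3) = 1; P(4) = 0 → root.
Roots: {4}.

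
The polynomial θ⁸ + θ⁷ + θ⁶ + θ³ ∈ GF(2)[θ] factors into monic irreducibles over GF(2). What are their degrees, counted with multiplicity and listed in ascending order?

1, 1, 1, 1, 1, 3

Write h(θ) = θ⁸ + θ⁷ + θ⁶ + θ³.
Roots in GF(2): h(0) = 0 → root; h(1) = 0 → root.
Linear factors from roots: (θ), (θ + 1).
Complete factorization: h(θ) = (θ + 1)^2·(θ)^3·(θ³ + θ² + 1).
Factor degrees with multiplicity: 1 + 1 + 1 + 1 + 1 + 3 = 8.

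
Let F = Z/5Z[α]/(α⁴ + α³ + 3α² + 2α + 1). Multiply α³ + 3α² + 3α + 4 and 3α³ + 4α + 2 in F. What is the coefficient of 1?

Multiply in Z/5Z[α]: (α³ + 3α² + 3α + 4)·(3α³ + 4α + 2) = 3α⁶ + 4α⁵ + 3α⁴ + α³ + 3α² + 2α + 3.
Reduce using α⁴ ≡ 4α³ + 2α² + 3α + 4 (mod α⁴ + α³ + 3α² + 2α + 1).
Reduced: 4α³ + 4α².

0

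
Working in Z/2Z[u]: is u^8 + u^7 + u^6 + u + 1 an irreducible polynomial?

Yes

Write g(u) = u^8 + u^7 + u^6 + u + 1.
Check for roots in Z/2Z: g(0) = 1; g(1) = 1.
No roots, so no linear factors.
Monic irreducibles of degree 2 over GF(2): u^2 + u + 1.
None of them divide g (all give nonzero remainder).
Monic irreducibles of degree 3 over GF(2): u^3 + u + 1, u^3 + u^2 + 1.
None of them divide g (all give nonzero remainder).
Monic irreducibles of degree 4 over GF(2): u^4 + u + 1, u^4 + u^3 + 1, u^4 + u^3 + u^2 + u + 1.
None of them divide g (all give nonzero remainder).
No irreducible factor of degree ≤ 4 exists, so g is irreducible over GF(2).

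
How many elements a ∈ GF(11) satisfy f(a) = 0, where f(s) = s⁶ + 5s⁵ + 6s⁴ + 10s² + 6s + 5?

Evaluate at each of the 11 elements of GF(11):
f(0) = 5; f(1) = 0 → root; f(2) = 3; f(3) = 2; f(4) = 7; f(5) = 8; f(6) = 4; f(7) = 4; f(8) = 0 → root; f(9) = 0 → root; f(10) = 0 → root.
Roots: {1, 8, 9, 10}.

4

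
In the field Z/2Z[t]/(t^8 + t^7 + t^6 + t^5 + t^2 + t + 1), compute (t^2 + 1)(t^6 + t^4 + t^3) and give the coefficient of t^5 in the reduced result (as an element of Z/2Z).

0

Multiply in Z/2Z[t]: (t^2 + 1)·(t^6 + t^4 + t^3) = t^8 + t^5 + t^4 + t^3.
Reduce using t^8 ≡ t^7 + t^6 + t^5 + t^2 + t + 1 (mod t^8 + t^7 + t^6 + t^5 + t^2 + t + 1).
Reduced: t^7 + t^6 + t^4 + t^3 + t^2 + t + 1.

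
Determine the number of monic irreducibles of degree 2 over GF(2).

Gauss's count: N_{2}(2) = (1/2) Σ_{d|2} μ(2/d)·2^d.
Divisors of 2: 1, 2; μ(2/d) for each: -1, 1.
Σ = − 2^1 + 2^2 = 2.
N = 2/2 = 1.

1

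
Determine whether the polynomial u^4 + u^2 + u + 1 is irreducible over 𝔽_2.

No

Write h(u) = u^4 + u^2 + u + 1.
Check for roots in 𝔽_2: h(0) = 1; h(1) = 0 → root.
h(1) = 0, so (u − 1) divides h(u); h is reducible.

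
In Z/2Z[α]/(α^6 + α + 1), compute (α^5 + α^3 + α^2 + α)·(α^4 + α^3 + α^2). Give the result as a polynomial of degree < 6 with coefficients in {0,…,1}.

Multiply in Z/2Z[α]: (α^5 + α^3 + α^2 + α)·(α^4 + α^3 + α^2) = α^9 + α^8 + α^5 + α^3.
Reduce using α^6 ≡ α + 1 (mod α^6 + α + 1).
Reduced: α^5 + α^4 + α^3 + α^2.

α^5 + α^4 + α^3 + α^2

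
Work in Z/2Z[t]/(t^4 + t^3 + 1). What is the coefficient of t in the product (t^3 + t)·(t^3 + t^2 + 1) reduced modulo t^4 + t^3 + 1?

1

Multiply in Z/2Z[t]: (t^3 + t)·(t^3 + t^2 + 1) = t^6 + t^5 + t^4 + t.
Reduce using t^4 ≡ t^3 + 1 (mod t^4 + t^3 + 1).
Reduced: t^3 + t^2 + t + 1.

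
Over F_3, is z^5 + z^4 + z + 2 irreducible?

Yes

Write f(z) = z^5 + z^4 + z + 2.
Check for roots in F_3: f(0) = 2; f(1) = 2; f(2) = 1.
No roots, so no linear factors.
Monic irreducibles of degree 2 over GF(3): z^2 + 1, z^2 + z + 2, z^2 + 2z + 2.
None of them divide f (all give nonzero remainder).
No irreducible factor of degree ≤ 2 exists, so f is irreducible over GF(3).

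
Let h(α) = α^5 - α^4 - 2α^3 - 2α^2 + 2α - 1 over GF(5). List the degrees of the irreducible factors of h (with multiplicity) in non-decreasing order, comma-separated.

1, 1, 1, 2

Roots in GF(5): h(0) = 4; h(1) = 2; h(2) = 0 → root; h(3) = 0 → root; h(4) = 0 → root.
Linear factors from roots: (α - 2), (α + 2), (α + 1).
Complete factorization: h(α) = (α + 1)·(α + 2)·(α - 2)·(α^2 - 2α - 1).
Factor degrees with multiplicity: 1 + 1 + 1 + 2 = 5.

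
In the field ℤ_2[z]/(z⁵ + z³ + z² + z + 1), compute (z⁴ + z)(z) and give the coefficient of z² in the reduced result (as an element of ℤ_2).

0

Multiply in ℤ_2[z]: (z⁴ + z)·(z) = z⁵ + z².
Reduce using z⁵ ≡ z³ + z² + z + 1 (mod z⁵ + z³ + z² + z + 1).
Reduced: z³ + z + 1.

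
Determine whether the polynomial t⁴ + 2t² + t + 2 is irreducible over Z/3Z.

Write g(t) = t⁴ + 2t² + t + 2.
Check for roots in Z/3Z: g(0) = 2; g(1) = 0 → root; g(2) = 1.
g(1) = 0, so (t − 1) divides g(t); g is reducible.

No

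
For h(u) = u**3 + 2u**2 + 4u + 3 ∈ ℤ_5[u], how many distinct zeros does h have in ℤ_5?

3

Evaluate at each of the 5 elements of ℤ_5:
h(0) = 3; h(1) = 0 → root; h(2) = 2; h(3) = 0 → root; h(4) = 0 → root.
Roots: {1, 3, 4}.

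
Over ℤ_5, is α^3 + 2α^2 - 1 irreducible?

No

Write m(α) = α^3 + 2α^2 - 1.
Check for roots in ℤ_5: m(0) = 4; m(1) = 2; m(2) = 0 → root; m(3) = 4; m(4) = 0 → root.
m(2) = 0, so (α − 2) divides m(α); m is reducible.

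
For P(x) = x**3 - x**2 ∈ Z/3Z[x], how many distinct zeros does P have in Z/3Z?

2

Evaluate at each of the 3 elements of Z/3Z:
P(0) = 0 → root; P(1) = 0 → root; P(2) = 1.
Roots: {0, 1}.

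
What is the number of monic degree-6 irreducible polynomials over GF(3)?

116

x^(3^6) − x is the product of all monic irreducibles of degree dividing 6; Möbius inversion gives N = (1/6) Σ μ(6/d)·3^d.
Divisors of 6: 1, 2, 3, 6; μ(6/d) for each: 1, -1, -1, 1.
Σ = 3^1 − 3^2 − 3^3 + 3^6 = 696.
N = 696/6 = 116.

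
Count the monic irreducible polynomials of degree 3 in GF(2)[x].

Gauss's count: N_{2}(3) = (1/3) Σ_{d|3} μ(3/d)·2^d.
Divisors of 3: 1, 3; μ(3/d) for each: -1, 1.
Σ = − 2^1 + 2^3 = 6.
N = 6/3 = 2.

2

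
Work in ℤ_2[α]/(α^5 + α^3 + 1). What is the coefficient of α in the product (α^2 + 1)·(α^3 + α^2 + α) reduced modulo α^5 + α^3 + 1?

1

Multiply in ℤ_2[α]: (α^2 + 1)·(α^3 + α^2 + α) = α^5 + α^4 + α^2 + α.
Reduce using α^5 ≡ α^3 + 1 (mod α^5 + α^3 + 1).
Reduced: α^4 + α^3 + α^2 + α + 1.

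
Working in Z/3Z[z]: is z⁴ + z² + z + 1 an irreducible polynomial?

Write g(z) = z⁴ + z² + z + 1.
Check for roots in Z/3Z: g(0) = 1; g(1) = 1; g(2) = 2.
No roots, so no linear factors.
Monic irreducibles of degree 2 over GF(3): z² + 1, z² + z - 1, z² - z - 1.
None of them divide g (all give nonzero remainder).
No irreducible factor of degree ≤ 2 exists, so g is irreducible over GF(3).

Yes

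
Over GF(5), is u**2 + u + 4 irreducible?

No

Write h(u) = u**2 + u + 4.
Check for roots in GF(5): h(0) = 4; h(1) = 1; h(2) = 0 → root; h(3) = 1; h(4) = 4.
h(2) = 0, so (u − 2) divides h(u); h is reducible.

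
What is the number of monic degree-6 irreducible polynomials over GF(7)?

x^(7^6) − x is the product of all monic irreducibles of degree dividing 6; Möbius inversion gives N = (1/6) Σ μ(6/d)·7^d.
Divisors of 6: 1, 2, 3, 6; μ(6/d) for each: 1, -1, -1, 1.
Σ = 7^1 − 7^2 − 7^3 + 7^6 = 117264.
N = 117264/6 = 19544.

19544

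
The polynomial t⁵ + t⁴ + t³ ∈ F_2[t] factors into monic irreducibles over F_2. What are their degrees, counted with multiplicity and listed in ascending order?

1, 1, 1, 2

Write g(t) = t⁵ + t⁴ + t³.
Roots in F_2: g(0) = 0 → root; g(1) = 1.
Linear factors from roots: (t).
Complete factorization: g(t) = (t)^3·(t² + t + 1).
Factor degrees with multiplicity: 1 + 1 + 1 + 2 = 5.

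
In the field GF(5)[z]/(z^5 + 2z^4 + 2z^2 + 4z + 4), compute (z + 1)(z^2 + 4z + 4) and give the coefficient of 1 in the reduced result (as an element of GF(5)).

4

Multiply in GF(5)[z]: (z + 1)·(z^2 + 4z + 4) = z^3 + 3z + 4.
Reduced: z^3 + 3z + 4.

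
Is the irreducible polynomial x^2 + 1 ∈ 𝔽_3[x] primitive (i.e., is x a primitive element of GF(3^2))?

Write f(x) = x^2 + 1.
|GF(3^2)^×| = 3^2 − 1 = 8. Prime factorization: 8 = 2^3.
f is primitive ⇔ x has order 8 in GF(3)[x]/(f), i.e. x^(8/q) ≠ 1 for each prime q | 8.
x^(4) mod f = 1
Since x^(4) = 1, the order of x divides 4 < 8; not primitive.

No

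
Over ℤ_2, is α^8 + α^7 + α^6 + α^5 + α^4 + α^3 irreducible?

Write h(α) = α^8 + α^7 + α^6 + α^5 + α^4 + α^3.
Check for roots in ℤ_2: h(0) = 0 → root; h(1) = 0 → root.
h(0) = 0, so (α) divides h(α); h is reducible.

No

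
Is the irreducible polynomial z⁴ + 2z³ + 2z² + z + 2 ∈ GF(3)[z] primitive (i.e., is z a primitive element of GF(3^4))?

Write f(z) = z⁴ + 2z³ + 2z² + z + 2.
|GF(3^4)^×| = 3^4 − 1 = 80. Prime factorization: 80 = 2^4·5.
f is primitive ⇔ z has order 80 in GF(3)[z]/(f), i.e. z^(80/q) ≠ 1 for each prime q | 80.
z^(40) mod f = 2.
z^(16) mod f = z² + 2z.
None equal 1, so z has full order 80; f is primitive.

Yes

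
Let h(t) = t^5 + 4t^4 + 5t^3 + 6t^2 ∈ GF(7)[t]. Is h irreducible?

Check for roots in GF(7): h(0) = 0 → root; h(1) = 2; h(2) = 6; h(3) = 0 → root; h(4) = 0 → root; h(5) = 2; h(6) = 4.
h(0) = 0, so (t) divides h(t); h is reducible.

No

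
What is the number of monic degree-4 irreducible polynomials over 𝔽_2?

By the necklace-counting formula, N_2(4) = (1/4) Σ_{d|4} μ(4/d)·2^d.
Divisors of 4: 1, 2, 4; μ(4/d) for each: 0, -1, 1.
Σ = − 2^2 + 2^4 = 12.
N = 12/4 = 3.

3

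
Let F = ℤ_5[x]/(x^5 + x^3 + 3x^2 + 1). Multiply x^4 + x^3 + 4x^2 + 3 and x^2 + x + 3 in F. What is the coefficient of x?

2

Multiply in ℤ_5[x]: (x^4 + x^3 + 4x^2 + 3)·(x^2 + x + 3) = x^6 + 2x^5 + 3x^4 + 2x^3 + 3x + 4.
Reduce using x^5 ≡ 4x^3 + 2x^2 + 4 (mod x^5 + x^3 + 3x^2 + 1).
Reduced: 2x^4 + 2x^3 + 4x^2 + 2x + 2.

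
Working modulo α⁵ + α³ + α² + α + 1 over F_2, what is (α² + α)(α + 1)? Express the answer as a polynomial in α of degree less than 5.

α^3 + α

Multiply in F_2[α]: (α² + α)·(α + 1) = α³ + α.
Reduced: α³ + α.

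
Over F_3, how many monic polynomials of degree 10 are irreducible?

x^(3^10) − x is the product of all monic irreducibles of degree dividing 10; Möbius inversion gives N = (1/10) Σ μ(10/d)·3^d.
Divisors of 10: 1, 2, 5, 10; μ(10/d) for each: 1, -1, -1, 1.
Σ = 3^1 − 3^2 − 3^5 + 3^10 = 58800.
N = 58800/10 = 5880.

5880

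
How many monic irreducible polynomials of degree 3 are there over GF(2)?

x^(2^3) − x is the product of all monic irreducibles of degree dividing 3; Möbius inversion gives N = (1/3) Σ μ(3/d)·2^d.
Divisors of 3: 1, 3; μ(3/d) for each: -1, 1.
Σ = − 2^1 + 2^3 = 6.
N = 6/3 = 2.

2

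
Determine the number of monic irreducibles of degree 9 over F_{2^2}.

Gauss's count: N_{4}(9) = (1/9) Σ_{d|9} μ(9/d)·4^d.
Divisors of 9: 1, 3, 9; μ(9/d) for each: 0, -1, 1.
Σ = − 4^3 + 4^9 = 262080.
N = 262080/9 = 29120.

29120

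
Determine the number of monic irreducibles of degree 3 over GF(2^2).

20

The number of monic irreducibles of degree 3 over GF(4) is (1/3)·Σ_{d∣3} μ(3/d) 4^d.
Divisors of 3: 1, 3; μ(3/d) for each: -1, 1.
Σ = − 4^1 + 4^3 = 60.
N = 60/3 = 20.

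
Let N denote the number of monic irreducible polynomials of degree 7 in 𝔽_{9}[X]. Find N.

x^(9^7) − x is the product of all monic irreducibles of degree dividing 7; Möbius inversion gives N = (1/7) Σ μ(7/d)·9^d.
Divisors of 7: 1, 7; μ(7/d) for each: -1, 1.
Σ = − 9^1 + 9^7 = 4782960.
N = 4782960/7 = 683280.

683280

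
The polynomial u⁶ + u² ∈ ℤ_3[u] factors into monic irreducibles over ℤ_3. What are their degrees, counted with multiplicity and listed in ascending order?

1, 1, 2, 2

Write g(u) = u⁶ + u².
Roots in ℤ_3: g(0) = 0 → root; g(1) = 2; g(2) = 2.
Linear factors from roots: (u).
Complete factorization: g(u) = (u)^2·(u² + u - 1)·(u² - u - 1).
Factor degrees with multiplicity: 1 + 1 + 2 + 2 = 6.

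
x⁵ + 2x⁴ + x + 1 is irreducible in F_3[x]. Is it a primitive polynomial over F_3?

Yes

Write f(x) = x⁵ + 2x⁴ + x + 1.
|GF(3^5)^×| = 3^5 − 1 = 242. Prime factorization: 242 = 2·11^2.
f is primitive ⇔ x has order 242 in GF(3)[x]/(f), i.e. x^(242/q) ≠ 1 for each prime q | 242.
x^(121) mod f = 2.
x^(22) mod f = x⁴ + x³ + 2x + 1.
None equal 1, so x has full order 242; f is primitive.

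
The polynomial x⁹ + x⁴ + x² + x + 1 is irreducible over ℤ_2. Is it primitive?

No

Write f(x) = x⁹ + x⁴ + x² + x + 1.
|GF(2^9)^×| = 2^9 − 1 = 511. Prime factorization: 511 = 7·73.
f is primitive ⇔ x has order 511 in GF(2)[x]/(f), i.e. x^(511/q) ≠ 1 for each prime q | 511.
x^(73) mod f = 1
x^(7) mod f = x⁷.
Since x^(73) = 1, the order of x divides 73 < 511; not primitive.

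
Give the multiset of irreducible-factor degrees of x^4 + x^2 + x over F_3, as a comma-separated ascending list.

Write f(x) = x^4 + x^2 + x.
Roots in F_3: f(0) = 0 → root; f(1) = 0 → root; f(2) = 1.
Linear factors from roots: (x), (x - 1).
Complete factorization: f(x) = (x)·(x - 1)·(x^2 + x - 1).
Factor degrees with multiplicity: 1 + 1 + 2 = 4.

1, 1, 2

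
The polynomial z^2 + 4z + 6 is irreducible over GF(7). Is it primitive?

Write f(z) = z^2 + 4z + 6.
|GF(7^2)^×| = 7^2 − 1 = 48. Prime factorization: 48 = 2^4·3.
f is primitive ⇔ z has order 48 in GF(7)[z]/(f), i.e. z^(48/q) ≠ 1 for each prime q | 48.
z^(24) mod f = 6.
z^(16) mod f = 1
Since z^(16) = 1, the order of z divides 16 < 48; not primitive.

No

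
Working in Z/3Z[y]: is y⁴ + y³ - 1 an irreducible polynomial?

Yes

Write g(y) = y⁴ + y³ - 1.
Check for roots in Z/3Z: g(0) = 2; g(1) = 1; g(2) = 2.
No roots, so no linear factors.
Monic irreducibles of degree 2 over GF(3): y² + 1, y² + y - 1, y² - y - 1.
None of them divide g (all give nonzero remainder).
No irreducible factor of degree ≤ 2 exists, so g is irreducible over GF(3).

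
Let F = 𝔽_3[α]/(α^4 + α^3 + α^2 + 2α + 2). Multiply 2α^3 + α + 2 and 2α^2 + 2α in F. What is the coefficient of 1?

0

Multiply in 𝔽_3[α]: (2α^3 + α + 2)·(2α^2 + 2α) = α^5 + α^4 + 2α^3 + α.
Reduce using α^4 ≡ 2α^3 + 2α^2 + α + 1 (mod α^4 + α^3 + α^2 + 2α + 2).
Reduced: α^3 + α^2 + 2α.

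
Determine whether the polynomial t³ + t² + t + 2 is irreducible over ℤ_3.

Write h(t) = t³ + t² + t + 2.
Check for roots in ℤ_3: h(0) = 2; h(1) = 2; h(2) = 1.
No roots. A degree-3 polynomial over a field with no linear factor is irreducible.

Yes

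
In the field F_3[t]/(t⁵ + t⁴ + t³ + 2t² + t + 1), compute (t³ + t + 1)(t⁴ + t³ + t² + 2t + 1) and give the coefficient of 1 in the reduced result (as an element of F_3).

Multiply in F_3[t]: (t³ + t + 1)·(t⁴ + t³ + t² + 2t + 1) = t⁷ + t⁶ + 2t⁵ + t⁴ + 1.
Reduce using t⁵ ≡ 2t⁴ + 2t³ + t² + 2t + 2 (mod t⁵ + t⁴ + t³ + 2t² + t + 1).
Reduced: t⁴ + t³ + 2t.

0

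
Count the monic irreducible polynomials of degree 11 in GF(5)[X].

4438920

By the necklace-counting formula, N_5(11) = (1/11) Σ_{d|11} μ(11/d)·5^d.
Divisors of 11: 1, 11; μ(11/d) for each: -1, 1.
Σ = − 5^1 + 5^11 = 48828120.
N = 48828120/11 = 4438920.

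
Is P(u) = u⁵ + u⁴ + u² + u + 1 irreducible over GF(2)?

Check for roots in GF(2): P(0) = 1; P(1) = 1.
No roots, so no linear factors.
Monic irreducibles of degree 2 over GF(2): u² + u + 1.
None of them divide P (all give nonzero remainder).
No irreducible factor of degree ≤ 2 exists, so P is irreducible over GF(2).

Yes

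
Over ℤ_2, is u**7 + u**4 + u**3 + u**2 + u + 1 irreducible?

Write g(u) = u**7 + u**4 + u**3 + u**2 + u + 1.
Check for roots in ℤ_2: g(0) = 1; g(1) = 0 → root.
g(1) = 0, so (u − 1) divides g(u); g is reducible.

No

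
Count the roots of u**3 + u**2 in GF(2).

Write f(u) = u**3 + u**2.
Evaluate at each of the 2 elements of GF(2):
f(0) = 0 → root; f(1) = 0 → root.
Roots: {0, 1}.

2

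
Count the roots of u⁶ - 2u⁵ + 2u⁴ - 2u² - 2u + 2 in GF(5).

Write g(u) = u⁶ - 2u⁵ + 2u⁴ - 2u² - 2u + 2.
Evaluate at each of the 5 elements of GF(5):
g(0) = 2; g(1) = 4; g(2) = 2; g(3) = 3; g(4) = 2.
No element is a root.

0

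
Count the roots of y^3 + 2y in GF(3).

Write h(y) = y^3 + 2y.
Evaluate at each of the 3 elements of GF(3):
h(0) = 0 → root; h(1) = 0 → root; h(2) = 0 → root.
Roots: {0, 1, 2}.

3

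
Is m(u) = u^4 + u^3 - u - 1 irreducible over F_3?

No

Check for roots in F_3: m(0) = 2; m(1) = 0 → root; m(2) = 0 → root.
m(1) = 0, so (u − 1) divides m(u); m is reducible.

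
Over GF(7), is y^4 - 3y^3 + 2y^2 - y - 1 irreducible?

Write P(y) = y^4 - 3y^3 + 2y^2 - y - 1.
Check for roots in GF(7): P(0) = 6; P(1) = 5; P(2) = 4; P(3) = 0 → root; P(4) = 0 → root; P(5) = 0 → root; P(6) = 6.
P(3) = 0, so (y − 3) divides P(y); P is reducible.

No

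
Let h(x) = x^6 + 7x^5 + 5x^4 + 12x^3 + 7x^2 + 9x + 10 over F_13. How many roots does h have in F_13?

Evaluate at each of the 13 elements of F_13:
h(0) = 10; h(1) = 12; h(2) = 0 → root; h(3) = 9; h(4) = 2; h(5) = 1; h(6) = 2; h(7) = 12; h(8) = 0 → root; h(9) = 9; h(10) = 0 → root; h(11) = 0 → root; h(12) = 8.
Roots: {2, 8, 10, 11}.

4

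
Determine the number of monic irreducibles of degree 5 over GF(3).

x^(3^5) − x is the product of all monic irreducibles of degree dividing 5; Möbius inversion gives N = (1/5) Σ μ(5/d)·3^d.
Divisors of 5: 1, 5; μ(5/d) for each: -1, 1.
Σ = − 3^1 + 3^5 = 240.
N = 240/5 = 48.

48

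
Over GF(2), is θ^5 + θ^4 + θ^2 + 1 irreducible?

No

Write g(θ) = θ^5 + θ^4 + θ^2 + 1.
Check for roots in GF(2): g(0) = 1; g(1) = 0 → root.
g(1) = 0, so (θ − 1) divides g(θ); g is reducible.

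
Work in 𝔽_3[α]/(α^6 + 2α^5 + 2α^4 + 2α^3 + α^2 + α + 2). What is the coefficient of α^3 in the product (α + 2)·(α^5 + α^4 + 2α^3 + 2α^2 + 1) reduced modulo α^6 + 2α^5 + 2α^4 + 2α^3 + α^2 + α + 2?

1

Multiply in 𝔽_3[α]: (α + 2)·(α^5 + α^4 + 2α^3 + 2α^2 + 1) = α^6 + α^4 + α^2 + α + 2.
Reduce using α^6 ≡ α^5 + α^4 + α^3 + 2α^2 + 2α + 1 (mod α^6 + 2α^5 + 2α^4 + 2α^3 + α^2 + α + 2).
Reduced: α^5 + 2α^4 + α^3.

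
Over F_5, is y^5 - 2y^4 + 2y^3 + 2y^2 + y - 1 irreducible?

Write h(y) = y^5 - 2y^4 + 2y^3 + 2y^2 + y - 1.
Check for roots in F_5: h(0) = 4; h(1) = 3; h(2) = 0 → root; h(3) = 0 → root; h(4) = 0 → root.
h(2) = 0, so (y − 2) divides h(y); h is reducible.

No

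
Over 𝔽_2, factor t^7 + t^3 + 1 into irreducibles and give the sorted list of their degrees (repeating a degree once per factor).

Write h(t) = t^7 + t^3 + 1.
Roots in 𝔽_2: h(0) = 1; h(1) = 1.
Complete factorization: h(t) = (t^7 + t^3 + 1).
Factor degrees with multiplicity: 7 = 7.

7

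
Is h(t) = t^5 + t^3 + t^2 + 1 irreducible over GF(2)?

No

Check for roots in GF(2): h(0) = 1; h(1) = 0 → root.
h(1) = 0, so (t − 1) divides h(t); h is reducible.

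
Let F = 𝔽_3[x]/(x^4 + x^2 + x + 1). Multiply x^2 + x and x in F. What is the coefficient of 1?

0

Multiply in 𝔽_3[x]: (x^2 + x)·(x) = x^3 + x^2.
Reduced: x^3 + x^2.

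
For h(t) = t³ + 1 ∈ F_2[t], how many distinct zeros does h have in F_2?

1

Evaluate at each of the 2 elements of F_2:
h(0) = 1; h(1) = 0 → root.
Roots: {1}.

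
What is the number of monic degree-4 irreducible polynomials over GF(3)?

Gauss's count: N_{3}(4) = (1/4) Σ_{d|4} μ(4/d)·3^d.
Divisors of 4: 1, 2, 4; μ(4/d) for each: 0, -1, 1.
Σ = − 3^2 + 3^4 = 72.
N = 72/4 = 18.

18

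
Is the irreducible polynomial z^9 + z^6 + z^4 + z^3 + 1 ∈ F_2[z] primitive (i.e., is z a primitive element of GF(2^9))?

Write f(z) = z^9 + z^6 + z^4 + z^3 + 1.
|GF(2^9)^×| = 2^9 − 1 = 511. Prime factorization: 511 = 7·73.
f is primitive ⇔ z has order 511 in GF(2)[z]/(f), i.e. z^(511/q) ≠ 1 for each prime q | 511.
z^(73) mod f = z^6 + z^3 + z^2 + 1.
z^(7) mod f = z^7.
None equal 1, so z has full order 511; f is primitive.

Yes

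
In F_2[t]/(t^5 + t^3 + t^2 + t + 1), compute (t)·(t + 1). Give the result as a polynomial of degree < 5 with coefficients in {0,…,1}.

t^2 + t

Multiply in F_2[t]: (t)·(t + 1) = t^2 + t.
Reduced: t^2 + t.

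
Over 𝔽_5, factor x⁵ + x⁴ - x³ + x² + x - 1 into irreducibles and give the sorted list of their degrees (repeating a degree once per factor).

1, 1, 1, 2

Write f(x) = x⁵ + x⁴ - x³ + x² + x - 1.
Roots in 𝔽_5: f(0) = 4; f(1) = 2; f(2) = 0 → root; f(3) = 3; f(4) = 0 → root.
Linear factors from roots: (x - 2), (x + 1).
Complete factorization: f(x) = (x + 1)·(x - 2)^2·(x² - x + 1).
Factor degrees with multiplicity: 1 + 1 + 1 + 2 = 5.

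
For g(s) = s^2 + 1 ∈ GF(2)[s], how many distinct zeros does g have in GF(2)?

Evaluate at each of the 2 elements of GF(2):
g(0) = 1; g(1) = 0 → root.
Roots: {1}.

1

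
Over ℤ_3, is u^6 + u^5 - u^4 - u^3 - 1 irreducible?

Write m(u) = u^6 + u^5 - u^4 - u^3 - 1.
Check for roots in ℤ_3: m(0) = 2; m(1) = 2; m(2) = 2.
No roots, so no linear factors.
Monic irreducibles of degree 2 over GF(3): u^2 + 1, u^2 + u - 1, u^2 - u - 1.
None of them divide m (all give nonzero remainder).
Degree-3 irreducible divisors: test the 8 monic irreducibles of degree 3 over GF(3).
None of them divide m (all give nonzero remainder).
No irreducible factor of degree ≤ 3 exists, so m is irreducible over GF(3).

Yes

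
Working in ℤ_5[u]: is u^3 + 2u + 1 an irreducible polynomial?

Yes

Write P(u) = u^3 + 2u + 1.
Check for roots in ℤ_5: P(0) = 1; P(1) = 4; P(2) = 3; P(3) = 4; P(4) = 3.
No roots. A degree-3 polynomial over a field with no linear factor is irreducible.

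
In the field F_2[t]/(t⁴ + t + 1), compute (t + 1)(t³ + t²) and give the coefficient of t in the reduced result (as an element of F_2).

Multiply in F_2[t]: (t + 1)·(t³ + t²) = t⁴ + t².
Reduce using t⁴ ≡ t + 1 (mod t⁴ + t + 1).
Reduced: t² + t + 1.

1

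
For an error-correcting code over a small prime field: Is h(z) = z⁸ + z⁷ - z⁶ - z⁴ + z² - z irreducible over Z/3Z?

No

Check for roots in Z/3Z: h(0) = 0 → root; h(1) = 0 → root; h(2) = 0 → root.
h(0) = 0, so (z) divides h(z); h is reducible.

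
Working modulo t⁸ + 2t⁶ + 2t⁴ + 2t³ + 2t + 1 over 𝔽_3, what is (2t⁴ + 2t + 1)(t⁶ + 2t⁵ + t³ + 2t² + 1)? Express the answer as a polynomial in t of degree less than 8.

Multiply in 𝔽_3[t]: (2t⁴ + 2t + 1)·(t⁶ + 2t⁵ + t³ + 2t² + 1) = 2t¹⁰ + t⁹ + t⁷ + 2t⁵ + t⁴ + 2t³ + 2t² + 2t + 1.
Reduce using t⁸ ≡ t⁶ + t⁴ + t³ + t + 2 (mod t⁸ + 2t⁶ + 2t⁴ + 2t³ + 2t + 1).
Reduced: 2t⁷ + t⁶ + 2t⁵ + t⁴ + t² + 2.

2t^7 + t^6 + 2t^5 + t^4 + t^2 + 2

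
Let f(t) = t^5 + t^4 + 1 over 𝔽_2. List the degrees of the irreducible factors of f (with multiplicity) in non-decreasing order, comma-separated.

2, 3

Roots in 𝔽_2: f(0) = 1; f(1) = 1.
Complete factorization: f(t) = (t^2 + t + 1)·(t^3 + t + 1).
Factor degrees with multiplicity: 2 + 3 = 5.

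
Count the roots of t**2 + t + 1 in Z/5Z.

0

Write h(t) = t**2 + t + 1.
Evaluate at each of the 5 elements of Z/5Z:
h(0) = 1; h(1) = 3; h(2) = 2; h(3) = 3; h(4) = 1.
No element is a root.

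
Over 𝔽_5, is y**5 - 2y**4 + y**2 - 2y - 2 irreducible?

Yes

Write P(y) = y**5 - 2y**4 + y**2 - 2y - 2.
Check for roots in 𝔽_5: P(0) = 3; P(1) = 1; P(2) = 3; P(3) = 2; P(4) = 3.
No roots, so no linear factors.
Degree-2 irreducible divisors: test the 10 monic irreducibles of degree 2 over GF(5).
None of them divide P (all give nonzero remainder).
No irreducible factor of degree ≤ 2 exists, so P is irreducible over GF(5).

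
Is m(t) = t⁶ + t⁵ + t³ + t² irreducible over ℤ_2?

No

Check for roots in ℤ_2: m(0) = 0 → root; m(1) = 0 → root.
m(0) = 0, so (t) divides m(t); m is reducible.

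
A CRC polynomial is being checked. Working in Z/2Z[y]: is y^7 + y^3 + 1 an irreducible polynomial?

Yes

Write f(y) = y^7 + y^3 + 1.
Check for roots in Z/2Z: f(0) = 1; f(1) = 1.
No roots, so no linear factors.
Monic irreducibles of degree 2 over GF(2): y^2 + y + 1.
None of them divide f (all give nonzero remainder).
Monic irreducibles of degree 3 over GF(2): y^3 + y + 1, y^3 + y^2 + 1.
None of them divide f (all give nonzero remainder).
No irreducible factor of degree ≤ 3 exists, so f is irreducible over GF(2).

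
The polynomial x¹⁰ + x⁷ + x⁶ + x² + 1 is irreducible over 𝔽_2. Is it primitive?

Write f(x) = x¹⁰ + x⁷ + x⁶ + x² + 1.
|GF(2^10)^×| = 2^10 − 1 = 1023. Prime factorization: 1023 = 3·11·31.
f is primitive ⇔ x has order 1023 in GF(2)[x]/(f), i.e. x^(1023/q) ≠ 1 for each prime q | 1023.
x^(341) mod f = x⁹ + x⁵.
x^(93) mod f = x⁹ + x⁷ + x⁶ + x² + 1.
x^(33) mod f = x⁸ + x⁵ + x⁴ + x² + x.
None equal 1, so x has full order 1023; f is primitive.

Yes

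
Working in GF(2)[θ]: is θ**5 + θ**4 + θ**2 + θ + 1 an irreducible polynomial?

Yes

Write f(θ) = θ**5 + θ**4 + θ**2 + θ + 1.
Check for roots in GF(2): f(0) = 1; f(1) = 1.
No roots, so no linear factors.
Monic irreducibles of degree 2 over GF(2): θ**2 + θ + 1.
None of them divide f (all give nonzero remainder).
No irreducible factor of degree ≤ 2 exists, so f is irreducible over GF(2).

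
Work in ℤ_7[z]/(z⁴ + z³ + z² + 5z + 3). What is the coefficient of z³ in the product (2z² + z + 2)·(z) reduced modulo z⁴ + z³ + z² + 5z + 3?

2

Multiply in ℤ_7[z]: (2z² + z + 2)·(z) = 2z³ + z² + 2z.
Reduced: 2z³ + z² + 2z.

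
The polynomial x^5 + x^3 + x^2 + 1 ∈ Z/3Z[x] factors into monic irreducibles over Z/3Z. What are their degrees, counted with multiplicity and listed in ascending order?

1, 1, 1, 2

Write f(x) = x^5 + x^3 + x^2 + 1.
Roots in Z/3Z: f(0) = 1; f(1) = 1; f(2) = 0 → root.
Linear factors from roots: (x + 1).
Complete factorization: f(x) = (x + 1)^3·(x^2 + 1).
Factor degrees with multiplicity: 1 + 1 + 1 + 2 = 5.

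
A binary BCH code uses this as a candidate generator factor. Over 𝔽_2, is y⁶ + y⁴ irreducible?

No

Write m(y) = y⁶ + y⁴.
Check for roots in 𝔽_2: m(0) = 0 → root; m(1) = 0 → root.
m(0) = 0, so (y) divides m(y); m is reducible.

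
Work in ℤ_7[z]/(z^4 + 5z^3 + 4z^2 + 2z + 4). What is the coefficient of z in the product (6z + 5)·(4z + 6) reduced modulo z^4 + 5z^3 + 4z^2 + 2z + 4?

Multiply in ℤ_7[z]: (6z + 5)·(4z + 6) = 3z^2 + 2.
Reduced: 3z^2 + 2.

0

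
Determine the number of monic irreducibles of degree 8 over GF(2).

By the necklace-counting formula, N_2(8) = (1/8) Σ_{d|8} μ(8/d)·2^d.
Divisors of 8: 1, 2, 4, 8; μ(8/d) for each: 0, 0, -1, 1.
Σ = − 2^4 + 2^8 = 240.
N = 240/8 = 30.

30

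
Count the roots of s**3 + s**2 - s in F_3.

1

Write g(s) = s**3 + s**2 - s.
Evaluate at each of the 3 elements of F_3:
g(0) = 0 → root; g(1) = 1; g(2) = 1.
Roots: {0}.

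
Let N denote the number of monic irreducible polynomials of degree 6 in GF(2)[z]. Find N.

Gauss's count: N_{2}(6) = (1/6) Σ_{d|6} μ(6/d)·2^d.
Divisors of 6: 1, 2, 3, 6; μ(6/d) for each: 1, -1, -1, 1.
Σ = 2^1 − 2^2 − 2^3 + 2^6 = 54.
N = 54/6 = 9.

9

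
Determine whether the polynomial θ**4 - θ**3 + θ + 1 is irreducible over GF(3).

Write m(θ) = θ**4 - θ**3 + θ + 1.
Check for roots in GF(3): m(0) = 1; m(1) = 2; m(2) = 2.
No roots, so no linear factors.
Monic irreducibles of degree 2 over GF(3): θ**2 + 1, θ**2 + θ - 1, θ**2 - θ - 1.
None of them divide m (all give nonzero remainder).
No irreducible factor of degree ≤ 2 exists, so m is irreducible over GF(3).

Yes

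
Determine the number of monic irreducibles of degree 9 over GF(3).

x^(3^9) − x is the product of all monic irreducibles of degree dividing 9; Möbius inversion gives N = (1/9) Σ μ(9/d)·3^d.
Divisors of 9: 1, 3, 9; μ(9/d) for each: 0, -1, 1.
Σ = − 3^3 + 3^9 = 19656.
N = 19656/9 = 2184.

2184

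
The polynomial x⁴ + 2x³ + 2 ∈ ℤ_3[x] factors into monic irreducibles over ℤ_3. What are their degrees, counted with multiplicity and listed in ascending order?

Write f(x) = x⁴ + 2x³ + 2.
Roots in ℤ_3: f(0) = 2; f(1) = 2; f(2) = 1.
Complete factorization: f(x) = (x⁴ + 2x³ + 2).
Factor degrees with multiplicity: 4 = 4.

4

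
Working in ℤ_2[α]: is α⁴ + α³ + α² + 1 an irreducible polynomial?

Write g(α) = α⁴ + α³ + α² + 1.
Check for roots in ℤ_2: g(0) = 1; g(1) = 0 → root.
g(1) = 0, so (α − 1) divides g(α); g is reducible.

No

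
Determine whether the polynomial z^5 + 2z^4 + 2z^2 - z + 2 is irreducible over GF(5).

Yes

Write g(z) = z^5 + 2z^4 + 2z^2 - z + 2.
Check for roots in GF(5): g(0) = 2; g(1) = 1; g(2) = 2; g(3) = 2; g(4) = 1.
No roots, so no linear factors.
Degree-2 irreducible divisors: test the 10 monic irreducibles of degree 2 over GF(5).
None of them divide g (all give nonzero remainder).
No irreducible factor of degree ≤ 2 exists, so g is irreducible over GF(5).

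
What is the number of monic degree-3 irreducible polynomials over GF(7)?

112

x^(7^3) − x is the product of all monic irreducibles of degree dividing 3; Möbius inversion gives N = (1/3) Σ μ(3/d)·7^d.
Divisors of 3: 1, 3; μ(3/d) for each: -1, 1.
Σ = − 7^1 + 7^3 = 336.
N = 336/3 = 112.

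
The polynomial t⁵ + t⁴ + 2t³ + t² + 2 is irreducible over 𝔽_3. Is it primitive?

Write f(t) = t⁵ + t⁴ + 2t³ + t² + 2.
|GF(3^5)^×| = 3^5 − 1 = 242. Prime factorization: 242 = 2·11^2.
f is primitive ⇔ t has order 242 in GF(3)[t]/(f), i.e. t^(242/q) ≠ 1 for each prime q | 242.
t^(121) mod f = 1
t^(22) mod f = 1
Since t^(121) = 1, the order of t divides 121 < 242; not primitive.

No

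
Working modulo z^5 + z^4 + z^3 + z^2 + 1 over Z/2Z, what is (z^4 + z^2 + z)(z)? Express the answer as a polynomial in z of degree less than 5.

Multiply in Z/2Z[z]: (z^4 + z^2 + z)·(z) = z^5 + z^3 + z^2.
Reduce using z^5 ≡ z^4 + z^3 + z^2 + 1 (mod z^5 + z^4 + z^3 + z^2 + 1).
Reduced: z^4 + 1.

z^4 + 1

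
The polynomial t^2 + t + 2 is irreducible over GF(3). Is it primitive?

Write f(t) = t^2 + t + 2.
|GF(3^2)^×| = 3^2 − 1 = 8. Prime factorization: 8 = 2^3.
f is primitive ⇔ t has order 8 in GF(3)[t]/(f), i.e. t^(8/q) ≠ 1 for each prime q | 8.
t^(4) mod f = 2.
None equal 1, so t has full order 8; f is primitive.

Yes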